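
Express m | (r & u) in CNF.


Step 1: Distribute ∨ over ∧: m ∨ (r ∧ u) = (m ∨ r) ∧ (m ∨ u).

(m | r) & (m | u)


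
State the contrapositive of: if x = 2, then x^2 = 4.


The contrapositive of (P → Q) is (¬Q → ¬P); it is logically equivalent to the original.
Here P = 'x = 2' and Q = 'x^2 = 4'.

If not (x^2 = 4), then not (x = 2).


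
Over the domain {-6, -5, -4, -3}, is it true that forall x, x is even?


Evaluate the predicate on each element: -6:True, -5:False, -4:True, -3:False.
Counterexample x = -5 fails the predicate.

False


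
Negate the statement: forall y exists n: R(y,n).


Negation flips each quantifier (∀↔∃) and negates the inner predicate.
¬(forall y exists n: φ) = exists y forall n: ¬φ.

exists y forall n: ~(R(y,n))


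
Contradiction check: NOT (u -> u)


Truth table over {u}:
u | φ
-----
F | F
T | F
Every row is false.

Yes, it is a contradiction.


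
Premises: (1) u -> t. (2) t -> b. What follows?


Hypothetical syllogism: from (P → Q) and (Q → R), infer (P → R).
Chain the two implications through the shared middle term 't'.

u -> b


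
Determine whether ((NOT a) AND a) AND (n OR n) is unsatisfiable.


Truth table over {a, n}:
a | n | φ
---------
F | F | F
T | F | F
F | T | F
T | T | F
Every row is false.

Yes, it is a contradiction.


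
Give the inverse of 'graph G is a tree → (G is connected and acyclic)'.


The inverse of (P → Q) is (¬P → ¬Q). It is equivalent to the converse, not to the original.
Here P = 'graph G is a tree' and Q = '(G is connected and acyclic)'.

If not (graph G is a tree), then not ((G is connected and acyclic)).


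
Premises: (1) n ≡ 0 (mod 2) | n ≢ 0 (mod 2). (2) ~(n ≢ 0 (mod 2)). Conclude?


Disjunctive syllogism: from (P ∨ Q) and ¬P, infer Q.
One disjunct, 'n ≢ 0 (mod 2)', is ruled out; the other must hold.

n ≡ 0 (mod 2)


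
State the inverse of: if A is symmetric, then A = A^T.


The inverse of (P → Q) is (¬P → ¬Q). It is equivalent to the converse, not to the original.
Here P = 'A is symmetric' and Q = 'A = A^T'.

If not (A is symmetric), then not (A = A^T).


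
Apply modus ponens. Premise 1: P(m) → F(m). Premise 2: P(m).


Modus ponens: from (P → Q) and P, infer Q.
P = 'P(m)' is asserted, and P → Q holds, so Q follows.

F(m).


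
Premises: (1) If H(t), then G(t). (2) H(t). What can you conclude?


Modus ponens: from (P → Q) and P, infer Q.
P = 'H(t)' is asserted, and P → Q holds, so Q follows.

G(t).


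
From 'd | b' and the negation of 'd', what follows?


Disjunctive syllogism: from (P ∨ Q) and ¬P, infer Q.
One disjunct, 'd', is ruled out; the other must hold.

b


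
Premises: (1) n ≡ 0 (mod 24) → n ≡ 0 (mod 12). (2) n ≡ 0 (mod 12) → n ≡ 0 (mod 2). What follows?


Hypothetical syllogism: from (P → Q) and (Q → R), infer (P → R).
Chain the two implications through the shared middle term 'n ≡ 0 (mod 12)'.

n ≡ 0 (mod 24) → n ≡ 0 (mod 2)


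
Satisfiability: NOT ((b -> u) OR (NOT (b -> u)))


Check all 4 assignments over {b, u}:
b | u | φ
---------
F | F | F
T | F | F
F | T | F
T | T | F
No assignment makes the formula true.

Unsatisfiable.


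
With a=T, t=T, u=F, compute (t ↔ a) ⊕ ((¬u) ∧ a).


Substitute a=T, t=T, u=F:
t ↔ a = T ↔ T = T
¬u = T
(¬u) ∧ a = T ∧ T = T
(t ↔ a) ⊕ ((¬u) ∧ a) = T ⊕ T = F

F


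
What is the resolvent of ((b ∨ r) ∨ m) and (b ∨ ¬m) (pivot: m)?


The clauses contain complementary literals m and ¬m.
Resolution eliminates this pair and disjoins the remaining literals (merging duplicates).

(b ∨ r)


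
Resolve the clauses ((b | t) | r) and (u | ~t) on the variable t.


The clauses contain complementary literals t and ~t.
Resolution eliminates this pair and disjoins the remaining literals (merging duplicates).

((b | r) | u)


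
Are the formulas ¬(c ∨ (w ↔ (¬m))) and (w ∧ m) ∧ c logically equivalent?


Compare truth tables:
c | m | w | φ | ψ
-----------------
F | F | F | T | F
T | F | F | F | F
F | T | F | F | F
T | T | F | F | F
F | F | T | F | F
T | F | T | F | F
F | T | T | T | F
T | T | T | F | T
They differ at row 1 (c=F, m=F, w=F): φ=T but ψ=F.

No, they are not logically equivalent.


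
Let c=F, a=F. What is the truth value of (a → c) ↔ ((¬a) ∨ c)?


Substitute c=F, a=F:
a → c = F → F = T
¬a = T
(¬a) ∨ c = T ∨ F = T
(a → c) ↔ ((¬a) ∨ c) = T ↔ T = T

T


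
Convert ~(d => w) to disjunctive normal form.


Step 1: Rewrite implication then negate: ¬(¬d ∨ w) = d ∧ ¬w.

d & (~w)


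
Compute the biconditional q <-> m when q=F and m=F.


Biconditional is true when both operands have the same truth value.
Substitute: q=F, m=F.
F <-> F evaluates to T.

T


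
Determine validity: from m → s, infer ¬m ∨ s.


This matches the form of material implication: the conclusion follows in every model of the premises.

Valid.


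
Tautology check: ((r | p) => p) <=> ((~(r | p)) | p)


Build the truth table over {p, r}:
p | r | φ
---------
False | False | True
True | False | True
False | True | True
True | True | True
Every row evaluates to true.

Yes, it is a tautology.


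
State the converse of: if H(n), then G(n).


The converse of (P → Q) is (Q → P). It is not in general equivalent to the original.
Here P = 'H(n)' and Q = 'G(n)'.

If G(n), then H(n).


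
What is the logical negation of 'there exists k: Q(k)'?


¬(for all x: φ) = there exists x: ¬φ, and ¬(there exists x: φ) = for all x: ¬φ.
Apply to the existential statement.

for all k: NOT(Q(k))


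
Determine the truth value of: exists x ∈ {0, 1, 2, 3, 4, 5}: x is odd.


Evaluate the predicate on each element: 0:False, 1:True, 2:False, 3:True, 4:False, 5:True.
Witness x = 1 satisfies the predicate.

True


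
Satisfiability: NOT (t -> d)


Search for a satisfying assignment over {d, t}.
Try d=F, t=T: the formula evaluates to T.
A satisfying assignment exists.

Satisfiable.


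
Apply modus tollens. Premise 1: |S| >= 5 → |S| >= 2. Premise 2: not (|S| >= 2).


Modus tollens: from (P → Q) and ¬Q, infer ¬P.
Q = '|S| >= 2' is denied; since P → Q, P must also fail.

Not (|S| >= 5).


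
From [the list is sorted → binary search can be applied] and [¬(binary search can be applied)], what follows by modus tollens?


Modus tollens: from (P → Q) and ¬Q, infer ¬P.
Q = 'binary search can be applied' is denied; since P → Q, P must also fail.

Not (the list is sorted).


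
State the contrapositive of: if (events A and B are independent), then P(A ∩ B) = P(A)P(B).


The contrapositive of (P → Q) is (¬Q → ¬P); it is logically equivalent to the original.
Here P = '(events A and B are independent)' and Q = 'P(A ∩ B) = P(A)P(B)'.

If not (P(A ∩ B) = P(A)P(B)), then not ((events A and B are independent)).


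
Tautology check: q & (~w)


Build the truth table over {q, w}:
q | w | φ
---------
False | False | False
True | False | True
False | True | False
True | True | False
Counterexample at row 1: with q=False, w=False, the formula is False.

No, it is not a tautology.


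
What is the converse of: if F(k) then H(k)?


The converse of (P → Q) is (Q → P). It is not in general equivalent to the original.
Here P = 'F(k)' and Q = 'H(k)'.

If H(k), then F(k).


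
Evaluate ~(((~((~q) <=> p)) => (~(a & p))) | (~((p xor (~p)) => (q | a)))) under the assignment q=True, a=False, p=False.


Substitute q=True, a=False, p=False:
… (earlier sub-steps elided)
a & p = False & False = False
~(a & p) = True
(~((~q) <=> p)) => (~(a & p)) = False => True = True
~p = True
p xor (~p) = False xor True = True
q | a = True | False = True
(p xor (~p)) => (q | a) = True => True = True
~((p xor (~p)) => (q | a)) = False
((~((~q) <=> p)) => (~(a & p))) | (~((p xor (~p)) => (q | a))) = True | False = True
~(((~((~q) <=> p)) => (~(a & p))) | (~((p xor (~p)) => (q | a)))) = False

False


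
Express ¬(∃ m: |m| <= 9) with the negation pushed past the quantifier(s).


¬(∀ x: φ) = ∃ x: ¬φ, and ¬(∃ x: φ) = ∀ x: ¬φ.
Apply to the existential statement.

∀ m: ¬(|m| <= 9)


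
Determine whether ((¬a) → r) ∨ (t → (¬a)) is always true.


Build the truth table over {a, r, t}:
a | r | t | φ
-------------
F | F | F | T
T | F | F | T
F | T | F | T
T | T | F | T
F | F | T | T
T | F | T | T
F | T | T | T
T | T | T | T
Every row evaluates to true.

Yes, it is a tautology.


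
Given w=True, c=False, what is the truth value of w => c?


Implication is false only when antecedent is true and consequent is false.
Substitute: w=True, c=False.
True => False evaluates to False.

False


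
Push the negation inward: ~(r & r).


De Morgan: the negation of a conjunction is the disjunction of the negations.
Distribute ~ across &, flipping it to |, and negate each literal.

(~r) | (~r)


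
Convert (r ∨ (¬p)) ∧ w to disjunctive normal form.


Step 1: Distribute ∧ over ∨: (r ∨ (¬p)) ∧ w = (r ∧ w) ∨ ((¬p) ∧ w).

(r ∧ w) ∨ ((¬p) ∧ w)


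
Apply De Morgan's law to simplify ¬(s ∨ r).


De Morgan: the negation of a disjunction is the conjunction of the negations.
Distribute ¬ across ∨, flipping it to ∧, and negate each literal.

(¬s) ∧ (¬r)


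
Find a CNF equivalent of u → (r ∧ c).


Step 1: Rewrite u → (r ∧ c) as ¬u ∨ (r ∧ c).
Step 2: Distribute ∨ over ∧.

((¬u) ∨ r) ∧ ((¬u) ∨ c)


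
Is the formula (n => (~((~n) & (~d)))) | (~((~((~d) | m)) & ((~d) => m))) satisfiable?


Search for a satisfying assignment over {d, m, n}.
Try d=False, m=False, n=False: the formula evaluates to True.
A satisfying assignment exists.

Satisfiable.


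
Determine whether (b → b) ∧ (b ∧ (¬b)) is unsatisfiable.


Truth table over {b}:
b | φ
-----
F | F
T | F
Every row is false.

Yes, it is a contradiction.


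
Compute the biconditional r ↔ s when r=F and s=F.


Biconditional is true when both operands have the same truth value.
Substitute: r=F, s=F.
F ↔ F evaluates to T.

T


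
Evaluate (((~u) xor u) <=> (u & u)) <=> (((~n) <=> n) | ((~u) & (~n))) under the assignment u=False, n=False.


Substitute u=False, n=False:
… (earlier sub-steps elided)
(~u) xor u = True xor False = True
u & u = False & False = False
((~u) xor u) <=> (u & u) = True <=> False = False
~n = True
(~n) <=> n = True <=> False = False
~u = True
~n = True
(~u) & (~n) = True & True = True
((~n) <=> n) | ((~u) & (~n)) = False | True = True
(((~u) xor u) <=> (u & u)) <=> (((~n) <=> n) | ((~u) & (~n))) = False <=> True = False

False


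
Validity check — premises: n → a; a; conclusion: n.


This is affirming the consequent (fallacy). There exist truth assignments where the premises are all true but the conclusion is false.

Invalid.


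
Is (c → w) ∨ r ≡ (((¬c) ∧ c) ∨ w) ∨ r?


Compare truth tables:
c | r | w | φ | ψ
-----------------
F | F | F | T | F
T | F | F | F | F
F | T | F | T | T
T | T | F | T | T
F | F | T | T | T
T | F | T | T | T
F | T | T | T | T
T | T | T | T | T
They differ at row 1 (c=F, r=F, w=F): φ=T but ψ=F.

No, they are not logically equivalent.


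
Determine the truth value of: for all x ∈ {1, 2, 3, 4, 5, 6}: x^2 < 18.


Evaluate the predicate on each element: 1:T, 2:T, 3:T, 4:T, 5:F, 6:F.
Counterexample x = 5 fails the predicate.

F


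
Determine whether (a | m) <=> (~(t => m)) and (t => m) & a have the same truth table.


Compare truth tables:
a | m | t | φ | ψ
-----------------
False | False | False | True | False
True | False | False | False | True
False | True | False | False | False
True | True | False | False | True
False | False | True | False | False
True | False | True | True | False
False | True | True | False | False
True | True | True | False | True
They differ at row 1 (a=False, m=False, t=False): φ=True but ψ=False.

No, they are not logically equivalent.


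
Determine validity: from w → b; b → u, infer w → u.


This matches the form of hypothetical syllogism: the conclusion follows in every model of the premises.

Valid.


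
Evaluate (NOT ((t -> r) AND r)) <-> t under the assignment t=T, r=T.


Substitute t=T, r=T:
t -> r = T -> T = T
(t -> r) AND r = T AND T = T
NOT ((t -> r) AND r) = F
(NOT ((t -> r) AND r)) <-> t = F <-> T = F

F


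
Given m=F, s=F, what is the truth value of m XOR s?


Exclusive or is true when exactly one operand is true.
Substitute: m=F, s=F.
F XOR F evaluates to F.

F


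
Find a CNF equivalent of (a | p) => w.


Step 1: Rewrite as ¬(a ∨ p) ∨ w = (¬a ∧ ¬p) ∨ w.
Step 2: Distribute ∨ over ∧.

((~a) | w) & ((~p) | w)


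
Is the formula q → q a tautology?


Build the truth table over {q}:
q | φ
-----
F | T
T | T
Every row evaluates to true.

Yes, it is a tautology.


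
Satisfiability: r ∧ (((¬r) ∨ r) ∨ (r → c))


Search for a satisfying assignment over {c, r}.
Try c=F, r=T: the formula evaluates to T.
A satisfying assignment exists.

Satisfiable.


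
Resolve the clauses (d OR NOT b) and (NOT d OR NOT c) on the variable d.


The clauses contain complementary literals d and NOTd.
Resolution eliminates this pair and disjoins the remaining literals (merging duplicates).

(NOT b OR NOT c)


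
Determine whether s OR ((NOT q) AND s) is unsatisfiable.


Truth table over {q, s}:
q | s | φ
---------
F | F | F
T | F | F
F | T | T
T | T | T
Satisfying assignment at row 3: q=F, s=T gives T.

No, it is not a contradiction.


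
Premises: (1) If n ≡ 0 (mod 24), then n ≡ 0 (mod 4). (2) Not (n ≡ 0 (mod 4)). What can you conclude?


Modus tollens: from (P → Q) and ¬Q, infer ¬P.
Q = 'n ≡ 0 (mod 4)' is denied; since P → Q, P must also fail.

Not (n ≡ 0 (mod 24)).


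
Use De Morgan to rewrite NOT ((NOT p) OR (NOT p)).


De Morgan: the negation of a disjunction is the conjunction of the negations.
Distribute NOT across OR, flipping it to AND, and negate each literal.

p AND p


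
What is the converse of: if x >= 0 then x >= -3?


The converse of (P → Q) is (Q → P). It is not in general equivalent to the original.
Here P = 'x >= 0' and Q = 'x >= -3'.

If x >= -3, then x >= 0.


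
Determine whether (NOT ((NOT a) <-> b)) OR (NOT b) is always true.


Build the truth table over {a, b}:
a | b | φ
---------
F | F | T
T | F | T
F | T | F
T | T | T
Counterexample at row 3: with a=F, b=T, the formula is F.

No, it is not a tautology.


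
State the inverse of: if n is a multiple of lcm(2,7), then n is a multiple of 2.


The inverse of (P → Q) is (¬P → ¬Q). It is equivalent to the converse, not to the original.
Here P = 'n is a multiple of lcm(2,7)' and Q = 'n is a multiple of 2'.

If not (n is a multiple of lcm(2,7)), then not (n is a multiple of 2).


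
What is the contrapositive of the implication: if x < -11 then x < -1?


The contrapositive of (P → Q) is (¬Q → ¬P); it is logically equivalent to the original.
Here P = 'x < -11' and Q = 'x < -1'.

If not (x < -1), then not (x < -11).


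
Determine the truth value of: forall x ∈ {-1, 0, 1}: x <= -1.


Evaluate the predicate on each element: -1:True, 0:False, 1:False.
Counterexample x = 0 fails the predicate.

False


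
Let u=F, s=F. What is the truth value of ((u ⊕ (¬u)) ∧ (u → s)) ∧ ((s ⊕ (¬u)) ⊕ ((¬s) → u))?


Substitute u=F, s=F:
¬u = T
u ⊕ (¬u) = F ⊕ T = T
u → s = F → F = T
(u ⊕ (¬u)) ∧ (u → s) = T ∧ T = T
¬u = T
s ⊕ (¬u) = F ⊕ T = T
¬s = T
(¬s) → u = T → F = F
(s ⊕ (¬u)) ⊕ ((¬s) → u) = T ⊕ F = T
((u ⊕ (¬u)) ∧ (u → s)) ∧ ((s ⊕ (¬u)) ⊕ ((¬s) → u)) = T ∧ T = T

T


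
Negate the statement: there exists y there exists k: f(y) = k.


Negation flips each quantifier (∀↔∃) and negates the inner predicate.
¬(there exists y there exists k: φ) = for all y for all k: ¬φ.

for all y for all k: NOT(f(y) = k)


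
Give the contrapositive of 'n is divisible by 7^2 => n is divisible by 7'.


The contrapositive of (P → Q) is (¬Q → ¬P); it is logically equivalent to the original.
Here P = 'n is divisible by 7^2' and Q = 'n is divisible by 7'.

If not (n is divisible by 7), then not (n is divisible by 7^2).


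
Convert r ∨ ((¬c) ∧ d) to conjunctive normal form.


Step 1: Distribute ∨ over ∧: r ∨ ((¬c) ∧ d) = (r ∨ (¬c)) ∧ (r ∨ d).

(r ∨ (¬c)) ∧ (r ∨ d)


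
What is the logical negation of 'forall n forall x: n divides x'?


Negation flips each quantifier (∀↔∃) and negates the inner predicate.
¬(forall n forall x: φ) = exists n exists x: ¬φ.

exists n exists x: ~(n divides x)


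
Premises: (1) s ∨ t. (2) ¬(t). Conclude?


Disjunctive syllogism: from (P ∨ Q) and ¬P, infer Q.
One disjunct, 't', is ruled out; the other must hold.

s


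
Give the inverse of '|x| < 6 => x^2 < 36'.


The inverse of (P → Q) is (¬P → ¬Q). It is equivalent to the converse, not to the original.
Here P = '|x| < 6' and Q = 'x^2 < 36'.

If not (|x| < 6), then not (x^2 < 36).


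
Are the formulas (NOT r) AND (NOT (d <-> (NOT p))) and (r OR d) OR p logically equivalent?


Compare truth tables:
d | p | r | φ | ψ
-----------------
F | F | F | T | F
T | F | F | F | T
F | T | F | F | T
T | T | F | T | T
F | F | T | F | T
T | F | T | F | T
F | T | T | F | T
T | T | T | F | T
They differ at row 1 (d=F, p=F, r=F): φ=T but ψ=F.

No, they are not logically equivalent.


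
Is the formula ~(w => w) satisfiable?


Check all 2 assignments over {w}:
w | φ
-----
False | False
True | False
No assignment makes the formula true.

Unsatisfiable.


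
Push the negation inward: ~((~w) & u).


De Morgan: the negation of a conjunction is the disjunction of the negations.
Distribute ~ across &, flipping it to |, and negate each literal.

w | (~u)


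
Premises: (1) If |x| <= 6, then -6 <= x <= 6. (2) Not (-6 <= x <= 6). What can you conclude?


Modus tollens: from (P → Q) and ¬Q, infer ¬P.
Q = '-6 <= x <= 6' is denied; since P → Q, P must also fail.

Not (|x| <= 6).


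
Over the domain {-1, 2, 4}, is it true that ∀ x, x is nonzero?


Evaluate the predicate on each element: -1:T, 2:T, 4:T.
Every element satisfies the predicate.

T


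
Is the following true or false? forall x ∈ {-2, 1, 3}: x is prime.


Evaluate the predicate on each element: -2:False, 1:False, 3:True.
Counterexample x = -2 fails the predicate.

False


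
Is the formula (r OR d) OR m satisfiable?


Search for a satisfying assignment over {d, m, r}.
Try d=T, m=F, r=F: the formula evaluates to T.
A satisfying assignment exists.

Satisfiable.


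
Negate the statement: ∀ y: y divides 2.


¬(∀ x: φ) = ∃ x: ¬φ, and ¬(∃ x: φ) = ∀ x: ¬φ.
Apply to the universal statement.

∃ y: ¬(y divides 2)


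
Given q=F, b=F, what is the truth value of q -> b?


Implication is false only when antecedent is true and consequent is false.
Substitute: q=F, b=F.
F -> F evaluates to T.

T


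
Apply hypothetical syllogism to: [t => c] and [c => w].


Hypothetical syllogism: from (P → Q) and (Q → R), infer (P → R).
Chain the two implications through the shared middle term 'c'.

t => w


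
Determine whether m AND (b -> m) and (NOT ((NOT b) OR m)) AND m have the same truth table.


Compare truth tables:
b | m | φ | ψ
-------------
F | F | F | F
T | F | F | F
F | T | T | F
T | T | T | F
They differ at row 3 (b=F, m=T): φ=T but ψ=F.

No, they are not logically equivalent.


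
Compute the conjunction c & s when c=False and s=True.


Conjunction is true only when both operands are true.
Substitute: c=False, s=True.
False & True evaluates to False.

False


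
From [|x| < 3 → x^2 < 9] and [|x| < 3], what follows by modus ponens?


Modus ponens: from (P → Q) and P, infer Q.
P = '|x| < 3' is asserted, and P → Q holds, so Q follows.

x^2 < 9.


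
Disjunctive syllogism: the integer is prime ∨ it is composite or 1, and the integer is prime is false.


Disjunctive syllogism: from (P ∨ Q) and ¬P, infer Q.
One disjunct, 'the integer is prime', is ruled out; the other must hold.

it is composite or 1


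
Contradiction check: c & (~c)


Truth table over {c}:
c | φ
-----
False | False
True | False
Every row is false.

Yes, it is a contradiction.


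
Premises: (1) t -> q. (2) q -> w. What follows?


Hypothetical syllogism: from (P → Q) and (Q → R), infer (P → R).
Chain the two implications through the shared middle term 'q'.

t -> w


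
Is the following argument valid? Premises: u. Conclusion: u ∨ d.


This matches the form of disjunction introduction: the conclusion follows in every model of the premises.

Valid.


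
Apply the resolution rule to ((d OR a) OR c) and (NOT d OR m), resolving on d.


The clauses contain complementary literals d and NOTd.
Resolution eliminates this pair and disjoins the remaining literals (merging duplicates).

((a OR c) OR m)


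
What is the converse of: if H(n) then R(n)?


The converse of (P → Q) is (Q → P). It is not in general equivalent to the original.
Here P = 'H(n)' and Q = 'R(n)'.

If R(n), then H(n).


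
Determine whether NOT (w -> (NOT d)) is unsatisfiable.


Truth table over {d, w}:
d | w | φ
---------
F | F | F
T | F | F
F | T | F
T | T | T
Satisfying assignment at row 4: d=T, w=T gives T.

No, it is not a contradiction.


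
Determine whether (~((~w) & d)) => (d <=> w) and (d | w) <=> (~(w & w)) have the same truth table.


Compare truth tables:
d | w | φ | ψ
-------------
False | False | True | False
True | False | True | True
False | True | False | False
True | True | True | False
They differ at row 1 (d=False, w=False): φ=True but ψ=False.

No, they are not logically equivalent.


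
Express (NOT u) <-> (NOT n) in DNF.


Step 1: (¬u) ↔ (¬n) is true exactly when both agree: ((¬u) ∧ (¬n)) ∨ (¬(¬u) ∧ ¬(¬n)).
Step 2: Eliminate any double negations (¬¬X = X).

((NOT u) AND (NOT n)) OR (u AND n)


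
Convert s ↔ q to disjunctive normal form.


Step 1: s ↔ q is true exactly when both agree: (s ∧ q) ∨ (¬s ∧ ¬q).

(s ∧ q) ∨ ((¬s) ∧ (¬q))


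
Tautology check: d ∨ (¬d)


Build the truth table over {d}:
d | φ
-----
F | T
T | T
Every row evaluates to true.

Yes, it is a tautology.


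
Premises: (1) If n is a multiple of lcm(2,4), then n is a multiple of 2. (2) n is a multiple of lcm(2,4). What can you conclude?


Modus ponens: from (P → Q) and P, infer Q.
P = 'n is a multiple of lcm(2,4)' is asserted, and P → Q holds, so Q follows.

n is a multiple of 2.


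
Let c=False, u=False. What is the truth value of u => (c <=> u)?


Substitute c=False, u=False:
c <=> u = False <=> False = True
u => (c <=> u) = False => True = True

True


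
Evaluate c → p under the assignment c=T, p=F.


Substitute c=T, p=F:
c → p = T → F = F

F


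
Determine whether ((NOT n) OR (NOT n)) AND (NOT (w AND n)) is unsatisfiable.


Truth table over {n, w}:
n | w | φ
---------
F | F | T
T | F | F
F | T | T
T | T | F
Satisfying assignment at row 1: n=F, w=F gives T.

No, it is not a contradiction.


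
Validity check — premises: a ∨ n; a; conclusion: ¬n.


This is affirming a disjunct (fallacy). There exist truth assignments where the premises are all true but the conclusion is false.

Invalid.


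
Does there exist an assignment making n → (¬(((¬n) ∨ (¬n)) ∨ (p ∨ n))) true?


Search for a satisfying assignment over {n, p}.
Try n=F, p=F: the formula evaluates to T.
A satisfying assignment exists.

Satisfiable.


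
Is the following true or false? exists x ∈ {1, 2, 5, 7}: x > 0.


Evaluate the predicate on each element: 1:True, 2:True, 5:True, 7:True.
Witness x = 1 satisfies the predicate.

True


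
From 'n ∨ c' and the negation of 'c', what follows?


Disjunctive syllogism: from (P ∨ Q) and ¬P, infer Q.
One disjunct, 'c', is ruled out; the other must hold.

n


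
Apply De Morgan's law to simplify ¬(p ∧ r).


De Morgan: the negation of a conjunction is the disjunction of the negations.
Distribute ¬ across ∧, flipping it to ∨, and negate each literal.

(¬p) ∨ (¬r)


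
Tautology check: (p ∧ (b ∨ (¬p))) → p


Build the truth table over {b, p}:
b | p | φ
---------
F | F | T
T | F | T
F | T | T
T | T | T
Every row evaluates to true.

Yes, it is a tautology.


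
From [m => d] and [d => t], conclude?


Hypothetical syllogism: from (P → Q) and (Q → R), infer (P → R).
Chain the two implications through the shared middle term 'd'.

m => t


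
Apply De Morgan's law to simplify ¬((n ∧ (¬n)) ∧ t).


De Morgan: the negation of a conjunction is the disjunction of the negations.
Distribute ¬ across ∧, flipping it to ∨, and negate each literal.

((¬n) ∨ n) ∨ (¬t)


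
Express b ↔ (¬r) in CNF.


Step 1: Rewrite b ↔ (¬r) as (b → (¬r)) ∧ ((¬r) → b).
Step 2: Rewrite each implication as a disjunction.
Step 3: Eliminate any double negations (¬¬X = X).

((¬b) ∨ (¬r)) ∧ (r ∨ b)


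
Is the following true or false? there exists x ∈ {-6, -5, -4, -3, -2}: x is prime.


Evaluate the predicate on each element: -6:F, -5:F, -4:F, -3:F, -2:F.
No element satisfies the predicate.

F


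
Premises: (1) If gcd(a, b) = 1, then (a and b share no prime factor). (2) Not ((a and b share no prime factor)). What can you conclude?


Modus tollens: from (P → Q) and ¬Q, infer ¬P.
Q = '(a and b share no prime factor)' is denied; since P → Q, P must also fail.

Not (gcd(a, b) = 1).


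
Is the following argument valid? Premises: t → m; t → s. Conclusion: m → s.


This is (no valid rule). There exist truth assignments where the premises are all true but the conclusion is false.

Invalid.


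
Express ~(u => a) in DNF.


Step 1: Rewrite implication then negate: ¬(¬u ∨ a) = u ∧ ¬a.

u & (~a)


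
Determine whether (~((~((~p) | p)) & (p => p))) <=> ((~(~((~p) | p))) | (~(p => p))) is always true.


Build the truth table over {p}:
p | φ
-----
False | True
True | True
Every row evaluates to true.

Yes, it is a tautology.


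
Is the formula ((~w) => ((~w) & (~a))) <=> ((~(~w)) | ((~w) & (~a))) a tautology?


Build the truth table over {a, w}:
a | w | φ
---------
False | False | True
True | False | True
False | True | True
True | True | True
Every row evaluates to true.

Yes, it is a tautology.


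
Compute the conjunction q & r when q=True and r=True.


Conjunction is true only when both operands are true.
Substitute: q=True, r=True.
True & True evaluates to True.

True


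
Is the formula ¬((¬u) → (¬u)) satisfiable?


Check all 2 assignments over {u}:
u | φ
-----
F | F
T | F
No assignment makes the formula true.

Unsatisfiable.


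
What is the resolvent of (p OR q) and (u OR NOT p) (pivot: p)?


The clauses contain complementary literals p and NOTp.
Resolution eliminates this pair and disjoins the remaining literals (merging duplicates).

(q OR u)


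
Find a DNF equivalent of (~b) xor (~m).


Step 1: (¬b) ⊕ (¬m) is true exactly when they disagree: ((¬b) ∧ ¬(¬m)) ∨ (¬(¬b) ∧ (¬m)).
Step 2: Eliminate any double negations (¬¬X = X).

((~b) & m) | (b & (~m))


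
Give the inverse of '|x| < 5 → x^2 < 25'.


The inverse of (P → Q) is (¬P → ¬Q). It is equivalent to the converse, not to the original.
Here P = '|x| < 5' and Q = 'x^2 < 25'.

If not (|x| < 5), then not (x^2 < 25).


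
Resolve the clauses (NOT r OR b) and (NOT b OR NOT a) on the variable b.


The clauses contain complementary literals b and NOTb.
Resolution eliminates this pair and disjoins the remaining literals (merging duplicates).

(NOT r OR NOT a)


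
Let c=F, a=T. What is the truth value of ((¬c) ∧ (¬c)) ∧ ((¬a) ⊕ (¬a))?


Substitute c=F, a=T:
¬c = T
¬c = T
(¬c) ∧ (¬c) = T ∧ T = T
¬a = F
¬a = F
(¬a) ⊕ (¬a) = F ⊕ F = F
((¬c) ∧ (¬c)) ∧ ((¬a) ⊕ (¬a)) = T ∧ F = F

F


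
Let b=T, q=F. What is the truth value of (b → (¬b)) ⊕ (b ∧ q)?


Substitute b=T, q=F:
¬b = F
b → (¬b) = T → F = F
b ∧ q = T ∧ F = F
(b → (¬b)) ⊕ (b ∧ q) = F ⊕ F = F

F


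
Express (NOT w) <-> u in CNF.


Step 1: Rewrite (¬w) ↔ u as ((¬w) → u) ∧ (u → (¬w)).
Step 2: Rewrite each implication as a disjunction.
Step 3: Eliminate any double negations (¬¬X = X).

(w OR u) AND ((NOT u) OR (NOT w))


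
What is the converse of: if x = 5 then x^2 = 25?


The converse of (P → Q) is (Q → P). It is not in general equivalent to the original.
Here P = 'x = 5' and Q = 'x^2 = 25'.

If x^2 = 25, then x = 5.


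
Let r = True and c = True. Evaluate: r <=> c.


Biconditional is true when both operands have the same truth value.
Substitute: r=True, c=True.
True <=> True evaluates to True.

True


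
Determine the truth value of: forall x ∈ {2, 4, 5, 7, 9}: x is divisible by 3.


Evaluate the predicate on each element: 2:False, 4:False, 5:False, 7:False, 9:True.
Counterexample x = 2 fails the predicate.

False


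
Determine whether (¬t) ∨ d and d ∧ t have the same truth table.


Compare truth tables:
d | t | φ | ψ
-------------
F | F | T | F
T | F | T | F
F | T | F | F
T | T | T | T
They differ at row 1 (d=F, t=F): φ=T but ψ=F.

No, they are not logically equivalent.


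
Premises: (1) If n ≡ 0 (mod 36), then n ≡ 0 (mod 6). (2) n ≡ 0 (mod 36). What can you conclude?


Modus ponens: from (P → Q) and P, infer Q.
P = 'n ≡ 0 (mod 36)' is asserted, and P → Q holds, so Q follows.

n ≡ 0 (mod 6).


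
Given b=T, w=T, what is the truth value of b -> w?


Implication is false only when antecedent is true and consequent is false.
Substitute: b=T, w=T.
T -> T evaluates to T.

T


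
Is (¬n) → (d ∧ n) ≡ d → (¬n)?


Compare truth tables:
d | n | φ | ψ
-------------
F | F | F | T
T | F | F | T
F | T | T | T
T | T | T | F
They differ at row 1 (d=F, n=F): φ=F but ψ=T.

No, they are not logically equivalent.


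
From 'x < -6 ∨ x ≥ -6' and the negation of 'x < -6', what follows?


Disjunctive syllogism: from (P ∨ Q) and ¬P, infer Q.
One disjunct, 'x < -6', is ruled out; the other must hold.

x ≥ -6


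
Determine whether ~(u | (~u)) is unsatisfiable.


Truth table over {u}:
u | φ
-----
False | False
True | False
Every row is false.

Yes, it is a contradiction.


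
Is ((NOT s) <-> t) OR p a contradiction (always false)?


Truth table over {p, s, t}:
p | s | t | φ
-------------
F | F | F | F
T | F | F | T
F | T | F | T
T | T | F | T
F | F | T | T
T | F | T | T
F | T | T | F
T | T | T | T
Satisfying assignment at row 2: p=T, s=F, t=F gives T.

No, it is not a contradiction.


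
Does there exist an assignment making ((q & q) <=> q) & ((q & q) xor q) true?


Check all 2 assignments over {q}:
q | φ
-----
False | False
True | False
No assignment makes the formula true.

Unsatisfiable.


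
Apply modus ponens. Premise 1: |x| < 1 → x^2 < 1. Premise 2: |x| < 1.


Modus ponens: from (P → Q) and P, infer Q.
P = '|x| < 1' is asserted, and P → Q holds, so Q follows.

x^2 < 1.


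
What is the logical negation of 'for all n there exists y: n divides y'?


Negation flips each quantifier (∀↔∃) and negates the inner predicate.
¬(for all n there exists y: φ) = there exists n for all y: ¬φ.

there exists n for all y: NOT(n divides y)


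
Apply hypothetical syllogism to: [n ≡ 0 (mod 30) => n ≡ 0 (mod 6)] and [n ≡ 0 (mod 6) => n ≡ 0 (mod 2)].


Hypothetical syllogism: from (P → Q) and (Q → R), infer (P → R).
Chain the two implications through the shared middle term 'n ≡ 0 (mod 6)'.

n ≡ 0 (mod 30) => n ≡ 0 (mod 2)


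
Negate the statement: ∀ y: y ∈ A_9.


¬(∀ x: φ) = ∃ x: ¬φ, and ¬(∃ x: φ) = ∀ x: ¬φ.
Apply to the universal statement.

∃ y: ¬(y ∈ A_9)


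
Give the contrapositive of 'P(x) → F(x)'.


The contrapositive of (P → Q) is (¬Q → ¬P); it is logically equivalent to the original.
Here P = 'P(x)' and Q = 'F(x)'.

If not (F(x)), then not (P(x)).


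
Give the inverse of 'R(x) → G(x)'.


The inverse of (P → Q) is (¬P → ¬Q). It is equivalent to the converse, not to the original.
Here P = 'R(x)' and Q = 'G(x)'.

If not (R(x)), then not (G(x)).


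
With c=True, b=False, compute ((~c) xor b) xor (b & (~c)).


Substitute c=True, b=False:
~c = False
(~c) xor b = False xor False = False
~c = False
b & (~c) = False & False = False
((~c) xor b) xor (b & (~c)) = False xor False = False

False


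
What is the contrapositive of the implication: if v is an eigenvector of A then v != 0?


The contrapositive of (P → Q) is (¬Q → ¬P); it is logically equivalent to the original.
Here P = 'v is an eigenvector of A' and Q = 'v != 0'.

If not (v != 0), then not (v is an eigenvector of A).


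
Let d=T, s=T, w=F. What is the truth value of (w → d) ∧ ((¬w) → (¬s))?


Substitute d=T, s=T, w=F:
w → d = F → T = T
¬w = T
¬s = F
(¬w) → (¬s) = T → F = F
(w → d) ∧ ((¬w) → (¬s)) = T ∧ F = F

F


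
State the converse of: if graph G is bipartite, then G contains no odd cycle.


The converse of (P → Q) is (Q → P). It is not in general equivalent to the original.
Here P = 'graph G is bipartite' and Q = 'G contains no odd cycle'.

If G contains no odd cycle, then graph G is bipartite.


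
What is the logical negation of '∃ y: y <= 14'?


¬(∀ x: φ) = ∃ x: ¬φ, and ¬(∃ x: φ) = ∀ x: ¬φ.
Apply to the existential statement.

∀ y: ¬(y <= 14)


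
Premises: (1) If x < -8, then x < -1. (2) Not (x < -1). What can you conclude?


Modus tollens: from (P → Q) and ¬Q, infer ¬P.
Q = 'x < -1' is denied; since P → Q, P must also fail.

Not (x < -8).


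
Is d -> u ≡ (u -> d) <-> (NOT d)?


Compare truth tables:
d | u | φ | ψ
-------------
F | F | T | T
T | F | F | F
F | T | T | F
T | T | T | F
They differ at row 3 (d=F, u=T): φ=T but ψ=F.

No, they are not logically equivalent.


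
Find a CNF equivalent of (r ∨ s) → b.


Step 1: Rewrite as ¬(r ∨ s) ∨ b = (¬r ∧ ¬s) ∨ b.
Step 2: Distribute ∨ over ∧.

((¬r) ∨ b) ∧ ((¬s) ∨ b)


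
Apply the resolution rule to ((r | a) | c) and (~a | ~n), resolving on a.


The clauses contain complementary literals a and ~a.
Resolution eliminates this pair and disjoins the remaining literals (merging duplicates).

((r | c) | ~n)


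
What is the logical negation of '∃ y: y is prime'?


¬(∀ x: φ) = ∃ x: ¬φ, and ¬(∃ x: φ) = ∀ x: ¬φ.
Apply to the existential statement.

∀ y: ¬(y is prime)


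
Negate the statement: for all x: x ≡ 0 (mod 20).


¬(for all x: φ) = there exists x: ¬φ, and ¬(there exists x: φ) = for all x: ¬φ.
Apply to the universal statement.

there exists x: NOT(x ≡ 0 (mod 20))


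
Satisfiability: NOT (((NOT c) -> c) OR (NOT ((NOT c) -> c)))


Check all 2 assignments over {c}:
c | φ
-----
F | F
T | F
No assignment makes the formula true.

Unsatisfiable.


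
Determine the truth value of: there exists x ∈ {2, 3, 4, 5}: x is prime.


Evaluate the predicate on each element: 2:T, 3:T, 4:F, 5:T.
Witness x = 2 satisfies the predicate.

T


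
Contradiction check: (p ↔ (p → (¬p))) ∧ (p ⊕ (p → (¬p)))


Truth table over {p}:
p | φ
-----
F | F
T | F
Every row is false.

Yes, it is a contradiction.


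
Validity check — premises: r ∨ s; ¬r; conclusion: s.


This matches the form of disjunctive syllogism: the conclusion follows in every model of the premises.

Valid.


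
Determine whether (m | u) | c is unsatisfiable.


Truth table over {c, m, u}:
c | m | u | φ
-------------
False | False | False | False
True | False | False | True
False | True | False | True
True | True | False | True
False | False | True | True
True | False | True | True
False | True | True | True
True | True | True | True
Satisfying assignment at row 2: c=True, m=False, u=False gives True.

No, it is not a contradiction.


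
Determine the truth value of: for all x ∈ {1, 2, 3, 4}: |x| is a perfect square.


Evaluate the predicate on each element: 1:T, 2:F, 3:F, 4:T.
Counterexample x = 2 fails the predicate.

F


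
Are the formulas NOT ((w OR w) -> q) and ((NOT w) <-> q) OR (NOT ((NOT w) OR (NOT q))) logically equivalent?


Compare truth tables:
q | w | φ | ψ
-------------
F | F | F | F
T | F | F | T
F | T | T | T
T | T | F | T
They differ at row 2 (q=T, w=F): φ=F but ψ=T.

No, they are not logically equivalent.


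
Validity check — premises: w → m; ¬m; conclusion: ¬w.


This matches the form of modus tollens: the conclusion follows in every model of the premises.

Valid.


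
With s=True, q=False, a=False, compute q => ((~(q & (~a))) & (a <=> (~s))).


Substitute s=True, q=False, a=False:
~a = True
q & (~a) = False & True = False
~(q & (~a)) = True
~s = False
a <=> (~s) = False <=> False = True
(~(q & (~a))) & (a <=> (~s)) = True & True = True
q => ((~(q & (~a))) & (a <=> (~s))) = False => True = True

True


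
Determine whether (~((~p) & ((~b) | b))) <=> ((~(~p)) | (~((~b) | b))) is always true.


Build the truth table over {b, p}:
b | p | φ
---------
False | False | True
True | False | True
False | True | True
True | True | True
Every row evaluates to true.

Yes, it is a tautology.


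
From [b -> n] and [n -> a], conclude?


Hypothetical syllogism: from (P → Q) and (Q → R), infer (P → R).
Chain the two implications through the shared middle term 'n'.

b -> a


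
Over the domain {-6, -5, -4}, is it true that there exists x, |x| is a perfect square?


Evaluate the predicate on each element: -6:F, -5:F, -4:T.
Witness x = -4 satisfies the predicate.

T


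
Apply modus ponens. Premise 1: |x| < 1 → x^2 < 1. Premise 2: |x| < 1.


Modus ponens: from (P → Q) and P, infer Q.
P = '|x| < 1' is asserted, and P → Q holds, so Q follows.

x^2 < 1.


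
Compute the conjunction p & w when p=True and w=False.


Conjunction is true only when both operands are true.
Substitute: p=True, w=False.
True & False evaluates to False.

False


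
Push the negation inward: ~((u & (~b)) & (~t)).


De Morgan: the negation of a conjunction is the disjunction of the negations.
Distribute ~ across &, flipping it to |, and negate each literal.

((~u) | b) | t


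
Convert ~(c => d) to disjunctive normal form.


Step 1: Rewrite implication then negate: ¬(¬c ∨ d) = c ∧ ¬d.

c & (~d)


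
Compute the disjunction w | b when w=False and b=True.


Disjunction is false only when both operands are false.
Substitute: w=False, b=True.
False | True evaluates to True.

True


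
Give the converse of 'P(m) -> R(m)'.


The converse of (P → Q) is (Q → P). It is not in general equivalent to the original.
Here P = 'P(m)' and Q = 'R(m)'.

If R(m), then P(m).


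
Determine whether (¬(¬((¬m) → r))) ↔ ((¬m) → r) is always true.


Build the truth table over {m, r}:
m | r | φ
---------
F | F | T
T | F | T
F | T | T
T | T | T
Every row evaluates to true.

Yes, it is a tautology.


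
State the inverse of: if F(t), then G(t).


The inverse of (P → Q) is (¬P → ¬Q). It is equivalent to the converse, not to the original.
Here P = 'F(t)' and Q = 'G(t)'.

If not (F(t)), then not (G(t)).


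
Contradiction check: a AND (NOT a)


Truth table over {a}:
a | φ
-----
F | F
T | F
Every row is false.

Yes, it is a contradiction.
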